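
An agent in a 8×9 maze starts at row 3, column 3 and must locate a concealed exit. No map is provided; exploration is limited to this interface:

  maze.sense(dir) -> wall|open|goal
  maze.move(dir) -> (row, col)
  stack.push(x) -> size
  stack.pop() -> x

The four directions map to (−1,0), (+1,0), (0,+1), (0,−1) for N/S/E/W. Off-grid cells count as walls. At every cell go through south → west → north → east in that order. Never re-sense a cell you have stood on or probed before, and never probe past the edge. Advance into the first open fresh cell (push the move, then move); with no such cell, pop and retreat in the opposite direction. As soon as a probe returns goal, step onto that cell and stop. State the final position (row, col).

# 1. sense(south) -> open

# 2. push(south) -> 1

# 3. move(south) -> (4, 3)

# 4. sense(south) -> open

# 5. push(south) -> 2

# 6. move(south) -> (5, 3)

# 7. sense(south) -> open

# 8. push(south) -> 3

# 9. move(south) -> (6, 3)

# 10. sense(south) -> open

# 11. push(south) -> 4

# 12. move(south) -> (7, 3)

# 13. sense(west) -> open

# 14. push(west) -> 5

# 15. move(west) -> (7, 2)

# 16. sense(west) -> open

# 17. push(west) -> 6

# 18. move(west) -> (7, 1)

# 19. sense(west) -> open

# 20. push(west) -> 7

# 21. move(west) -> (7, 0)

# 22. sense(north) -> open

# 23. push(north) -> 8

# 24. move(north) -> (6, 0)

# 25. sense(north) -> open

# 26. push(north) -> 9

# 27. move(north) -> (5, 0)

# 28. sense(north) -> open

# 29. push(north) -> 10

# 30. move(north) -> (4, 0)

# 31. sense(north) -> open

# 32. push(north) -> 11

# 33. move(north) -> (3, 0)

# 34. sense(north) -> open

# 35. push(north) -> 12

# 36. move(north) -> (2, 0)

# 37. sense(north) -> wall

# 38. sense(east) -> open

# 39. push(east) -> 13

# 40. move(east) -> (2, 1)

# 41. sense(south) -> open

# 42. push(south) -> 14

# 43. move(south) -> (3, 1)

# 44. sense(south) -> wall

# 45. sense(east) -> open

# 46. push(east) -> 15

# 47. move(east) -> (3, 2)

# 48. sense(south) -> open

# 49. push(south) -> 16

# 50. move(south) -> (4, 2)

# 51. sense(south) -> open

# 52. push(south) -> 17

# 53. move(south) -> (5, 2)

# 54. sense(south) -> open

# 55. push(south) -> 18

# 56. move(south) -> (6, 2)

# 57. sense(west) -> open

# 58. push(west) -> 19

# 59. move(west) -> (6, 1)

# 60. sense(north) -> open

# 61. push(north) -> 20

# 62. move(north) -> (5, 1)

# 63. pop() -> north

# 64. move(south) -> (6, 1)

# 65. pop() -> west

# 66. move(east) -> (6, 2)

# 67. pop() -> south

# 68. move(north) -> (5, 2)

# 69. pop() -> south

# 70. move(north) -> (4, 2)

# 71. pop() -> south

# 72. move(north) -> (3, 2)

# 73. sense(north) -> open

# 74. push(north) -> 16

# 75. move(north) -> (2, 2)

# 76. sense(north) -> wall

# 77. sense(east) -> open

# 78. push(east) -> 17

# 79. move(east) -> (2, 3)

# 80. sense(north) -> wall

# 81. sense(east) -> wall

# 82. pop() -> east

# 83. move(west) -> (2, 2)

# 84. pop() -> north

# 85. move(south) -> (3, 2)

# 86. pop() -> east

# 87. move(west) -> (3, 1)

# 88. pop() -> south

# 89. move(north) -> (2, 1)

# 90. sense(north) -> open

# 91. push(north) -> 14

# 92. move(north) -> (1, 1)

# 93. sense(north) -> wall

# 94. pop() -> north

# 95. move(south) -> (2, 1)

# 96. pop() -> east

# 97. move(west) -> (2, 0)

# 98. pop() -> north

# 99. move(south) -> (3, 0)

# 100. pop() -> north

# 101. move(south) -> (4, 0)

# 102. pop() -> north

# 103. move(south) -> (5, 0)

# 104. pop() -> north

# 105. move(south) -> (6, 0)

# 106. pop() -> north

# 107. move(south) -> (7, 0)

# 108. pop() -> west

# 109. move(east) -> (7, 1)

# 110. pop() -> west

# 111. move(east) -> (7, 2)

# 112. pop() -> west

# 113. move(east) -> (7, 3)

# 114. sense(east) -> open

# 115. push(east) -> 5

# 116. move(east) -> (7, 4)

# 117. sense(north) -> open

# 118. push(north) -> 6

# 119. move(north) -> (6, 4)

# 120. sense(north) -> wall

# 121. sense(east) -> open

# 122. push(east) -> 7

# 123. move(east) -> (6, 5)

# 124. sense(south) -> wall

# 125. sense(north) -> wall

# 126. sense(east) -> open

# 127. push(east) -> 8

# 128. move(east) -> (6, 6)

# 129. sense(south) -> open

# 130. push(south) -> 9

# 131. move(south) -> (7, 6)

# 132. sense(east) -> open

# 133. push(east) -> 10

# 134. move(east) -> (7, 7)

# 135. sense(north) -> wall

# 136. sense(east) -> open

# 137. push(east) -> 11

# 138. move(east) -> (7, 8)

# 139. sense(north) -> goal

# 140. move(north) -> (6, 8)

Answer: (6, 8)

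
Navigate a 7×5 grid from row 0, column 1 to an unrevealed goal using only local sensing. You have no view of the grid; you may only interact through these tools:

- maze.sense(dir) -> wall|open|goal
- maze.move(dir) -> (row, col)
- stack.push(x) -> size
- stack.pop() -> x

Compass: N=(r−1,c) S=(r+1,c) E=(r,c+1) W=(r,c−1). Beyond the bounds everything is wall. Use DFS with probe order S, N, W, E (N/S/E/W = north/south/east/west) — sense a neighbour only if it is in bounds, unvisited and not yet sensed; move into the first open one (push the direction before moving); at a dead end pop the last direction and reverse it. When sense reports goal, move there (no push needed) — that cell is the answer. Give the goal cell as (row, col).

% sense dir='south'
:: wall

% sense dir='west'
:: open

% push x='west'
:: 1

% move dir='west'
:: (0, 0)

% sense dir='south'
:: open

% push x='south'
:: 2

% move dir='south'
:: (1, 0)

% sense dir='south'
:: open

% push x='south'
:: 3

% move dir='south'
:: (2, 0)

% sense dir='south'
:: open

% push x='south'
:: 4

% move dir='south'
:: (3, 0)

% sense dir='south'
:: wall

% sense dir='east'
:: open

% push x='east'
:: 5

% move dir='east'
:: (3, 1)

% sense dir='south'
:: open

% push x='south'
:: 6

% move dir='south'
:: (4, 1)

% sense dir='south'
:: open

% push x='south'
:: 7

% move dir='south'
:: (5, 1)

% sense dir='south'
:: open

% push x='south'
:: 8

% move dir='south'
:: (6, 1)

% sense dir='west'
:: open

% push x='west'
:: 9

% move dir='west'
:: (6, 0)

% sense dir='north'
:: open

% push x='north'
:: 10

% move dir='north'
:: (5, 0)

% pop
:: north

% move dir='south'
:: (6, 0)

% pop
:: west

% move dir='east'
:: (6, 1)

% sense dir='east'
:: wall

% pop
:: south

% move dir='north'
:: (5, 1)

% sense dir='east'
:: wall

% pop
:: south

% move dir='north'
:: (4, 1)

% sense dir='east'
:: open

% push x='east'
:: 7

% move dir='east'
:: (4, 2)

% sense dir='north'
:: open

% push x='north'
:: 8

% move dir='north'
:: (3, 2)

% sense dir='north'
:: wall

% sense dir='east'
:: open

% push x='east'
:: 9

% move dir='east'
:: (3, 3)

% sense dir='south'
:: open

% push x='south'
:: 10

% move dir='south'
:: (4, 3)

% sense dir='south'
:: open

% push x='south'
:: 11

% move dir='south'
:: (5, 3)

% sense dir='south'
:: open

% push x='south'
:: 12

% move dir='south'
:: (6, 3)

% sense dir='east'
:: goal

% move dir='east'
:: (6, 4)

Answer: (6, 4)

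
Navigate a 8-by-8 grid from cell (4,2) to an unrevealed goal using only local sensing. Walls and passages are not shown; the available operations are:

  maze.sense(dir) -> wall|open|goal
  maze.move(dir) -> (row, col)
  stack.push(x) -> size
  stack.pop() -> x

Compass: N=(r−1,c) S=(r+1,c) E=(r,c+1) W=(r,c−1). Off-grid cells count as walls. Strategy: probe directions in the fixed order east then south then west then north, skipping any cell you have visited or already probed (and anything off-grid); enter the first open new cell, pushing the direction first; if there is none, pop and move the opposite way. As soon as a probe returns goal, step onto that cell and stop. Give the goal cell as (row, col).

Using maze.sense using east, and observe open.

Then stack.push using east, giving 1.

I run maze.move using east, → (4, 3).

Then maze.sense using east, and observe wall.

Using maze.sense using south, giving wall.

I use maze.sense using north, and see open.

Calling stack.push using north, : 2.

Calling maze.move using north, yielding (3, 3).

I run maze.sense using east, yielding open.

Using stack.push using east, and get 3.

Invoking maze.move using east, → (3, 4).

Calling maze.sense using east, and see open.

I try stack.push using east, and observe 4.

Using maze.move using east, and see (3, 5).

I call maze.sense using east, and see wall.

I invoke maze.sense using south, — result: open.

Then stack.push using south, which returns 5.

I run maze.move using south, — result: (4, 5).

I use maze.sense using east, — result: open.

I try stack.push using east, and observe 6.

I invoke maze.move using east, which returns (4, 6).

I use maze.sense using east, yielding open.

I invoke stack.push using east, yielding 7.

Calling maze.move using east, which returns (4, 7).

I invoke maze.sense using south, yielding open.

I invoke stack.push using south, — result: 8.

Now I run maze.move using south, and observe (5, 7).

Invoking maze.sense using south, — result: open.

Invoking stack.push using south, : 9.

I call maze.move using south, yielding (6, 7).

I invoke maze.sense using south, and observe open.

Invoking stack.push using south, and observe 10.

I use maze.move using south, and see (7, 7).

Invoking maze.sense using west, giving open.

I call stack.push using west, and observe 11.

I invoke maze.move using west, — result: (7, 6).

Then maze.sense using west, : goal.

Now I run maze.move using west, and get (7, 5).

Answer: (7, 5)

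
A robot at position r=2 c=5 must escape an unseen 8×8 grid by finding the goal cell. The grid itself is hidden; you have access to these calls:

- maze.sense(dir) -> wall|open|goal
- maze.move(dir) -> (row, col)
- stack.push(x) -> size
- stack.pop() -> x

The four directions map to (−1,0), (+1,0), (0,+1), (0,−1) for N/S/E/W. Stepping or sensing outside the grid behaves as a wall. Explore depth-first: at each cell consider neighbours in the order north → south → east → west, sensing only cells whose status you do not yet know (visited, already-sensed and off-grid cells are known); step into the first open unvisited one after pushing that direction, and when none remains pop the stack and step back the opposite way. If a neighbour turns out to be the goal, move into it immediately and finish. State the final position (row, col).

CALL sense[dir=north]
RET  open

CALL push[x=north]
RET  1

CALL move[dir=north]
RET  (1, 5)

CALL sense[dir=north]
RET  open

CALL push[x=north]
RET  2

CALL move[dir=north]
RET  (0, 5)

CALL sense[dir=east]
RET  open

CALL push[x=east]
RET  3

CALL move[dir=east]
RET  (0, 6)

CALL sense[dir=south]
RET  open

CALL push[x=south]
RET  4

CALL move[dir=south]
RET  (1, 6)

CALL sense[dir=south]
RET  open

CALL push[x=south]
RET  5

CALL move[dir=south]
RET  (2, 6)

CALL sense[dir=south]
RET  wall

CALL sense[dir=east]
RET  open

CALL push[x=east]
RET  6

CALL move[dir=east]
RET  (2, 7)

CALL sense[dir=north]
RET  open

CALL push[x=north]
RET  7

CALL move[dir=north]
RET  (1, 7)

CALL sense[dir=north]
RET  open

CALL push[x=north]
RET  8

CALL move[dir=north]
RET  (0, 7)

CALL pop[]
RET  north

CALL move[dir=south]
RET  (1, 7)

CALL pop[]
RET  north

CALL move[dir=south]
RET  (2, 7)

CALL sense[dir=south]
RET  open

CALL push[x=south]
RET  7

CALL move[dir=south]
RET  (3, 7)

CALL sense[dir=south]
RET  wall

CALL pop[]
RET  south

CALL move[dir=north]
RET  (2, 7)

CALL pop[]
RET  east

CALL move[dir=west]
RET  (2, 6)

CALL pop[]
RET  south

CALL move[dir=north]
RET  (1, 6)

CALL pop[]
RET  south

CALL move[dir=north]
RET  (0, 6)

CALL pop[]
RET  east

CALL move[dir=west]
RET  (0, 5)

CALL sense[dir=west]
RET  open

CALL push[x=west]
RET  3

CALL move[dir=west]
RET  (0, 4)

CALL sense[dir=south]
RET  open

CALL push[x=south]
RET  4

CALL move[dir=south]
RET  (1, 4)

CALL sense[dir=south]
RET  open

CALL push[x=south]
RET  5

CALL move[dir=south]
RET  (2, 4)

CALL sense[dir=south]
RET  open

CALL push[x=south]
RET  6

CALL move[dir=south]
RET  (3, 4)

CALL sense[dir=south]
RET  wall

CALL sense[dir=east]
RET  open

CALL push[x=east]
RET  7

CALL move[dir=east]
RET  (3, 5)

CALL sense[dir=south]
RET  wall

CALL pop[]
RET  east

CALL move[dir=west]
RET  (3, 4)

CALL sense[dir=west]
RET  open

CALL push[x=west]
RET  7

CALL move[dir=west]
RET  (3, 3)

CALL sense[dir=north]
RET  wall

CALL sense[dir=south]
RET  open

CALL push[x=south]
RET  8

CALL move[dir=south]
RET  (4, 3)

CALL sense[dir=south]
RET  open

CALL push[x=south]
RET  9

CALL move[dir=south]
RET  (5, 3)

CALL sense[dir=south]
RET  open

CALL push[x=south]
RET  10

CALL move[dir=south]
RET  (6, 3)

CALL sense[dir=south]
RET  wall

CALL sense[dir=east]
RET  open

CALL push[x=east]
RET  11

CALL move[dir=east]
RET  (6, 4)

CALL sense[dir=north]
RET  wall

CALL sense[dir=south]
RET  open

CALL push[x=south]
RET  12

CALL move[dir=south]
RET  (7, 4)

CALL sense[dir=east]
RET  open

CALL push[x=east]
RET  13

CALL move[dir=east]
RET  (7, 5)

CALL sense[dir=north]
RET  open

CALL push[x=north]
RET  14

CALL move[dir=north]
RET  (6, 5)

CALL sense[dir=north]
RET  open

CALL push[x=north]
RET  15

CALL move[dir=north]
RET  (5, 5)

CALL sense[dir=east]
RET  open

CALL push[x=east]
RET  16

CALL move[dir=east]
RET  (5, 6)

CALL sense[dir=north]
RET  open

CALL push[x=north]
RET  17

CALL move[dir=north]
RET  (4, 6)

CALL pop[]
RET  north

CALL move[dir=south]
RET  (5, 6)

CALL sense[dir=south]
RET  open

CALL push[x=south]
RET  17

CALL move[dir=south]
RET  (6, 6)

CALL sense[dir=south]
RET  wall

CALL sense[dir=east]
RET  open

CALL push[x=east]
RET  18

CALL move[dir=east]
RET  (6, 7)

CALL sense[dir=north]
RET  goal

CALL move[dir=north]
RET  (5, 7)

Answer: (5, 7)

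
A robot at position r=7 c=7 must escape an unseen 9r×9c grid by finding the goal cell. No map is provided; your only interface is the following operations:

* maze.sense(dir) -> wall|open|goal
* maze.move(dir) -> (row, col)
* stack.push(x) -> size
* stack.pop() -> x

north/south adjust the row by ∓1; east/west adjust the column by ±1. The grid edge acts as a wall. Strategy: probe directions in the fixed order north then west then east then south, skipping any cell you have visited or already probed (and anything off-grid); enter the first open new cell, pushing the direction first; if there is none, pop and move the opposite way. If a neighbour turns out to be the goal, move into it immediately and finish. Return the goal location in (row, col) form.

-> sense(dir=north)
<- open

-> push(x=north)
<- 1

-> move(dir=north)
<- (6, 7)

-> sense(dir=north)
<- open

-> push(x=north)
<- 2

-> move(dir=north)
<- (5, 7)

-> sense(dir=north)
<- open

-> push(x=north)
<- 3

-> move(dir=north)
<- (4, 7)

-> sense(dir=north)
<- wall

-> sense(dir=west)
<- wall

-> sense(dir=east)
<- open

-> push(x=east)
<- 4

-> move(dir=east)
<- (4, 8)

-> sense(dir=north)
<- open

-> push(x=north)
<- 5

-> move(dir=north)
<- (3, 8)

-> sense(dir=north)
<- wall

-> pop()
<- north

-> move(dir=south)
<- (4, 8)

-> sense(dir=south)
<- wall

-> pop()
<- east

-> move(dir=west)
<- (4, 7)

-> pop()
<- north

-> move(dir=south)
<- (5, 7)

-> sense(dir=west)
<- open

-> push(x=west)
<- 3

-> move(dir=west)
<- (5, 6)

-> sense(dir=west)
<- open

-> push(x=west)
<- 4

-> move(dir=west)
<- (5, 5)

-> sense(dir=north)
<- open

-> push(x=north)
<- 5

-> move(dir=north)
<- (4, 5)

-> sense(dir=north)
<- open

-> push(x=north)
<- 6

-> move(dir=north)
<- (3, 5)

-> sense(dir=north)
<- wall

-> sense(dir=west)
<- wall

-> sense(dir=east)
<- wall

-> pop()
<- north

-> move(dir=south)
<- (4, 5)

-> sense(dir=west)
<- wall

-> pop()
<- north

-> move(dir=south)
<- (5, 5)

-> sense(dir=west)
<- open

-> push(x=west)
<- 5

-> move(dir=west)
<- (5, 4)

-> sense(dir=west)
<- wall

-> sense(dir=south)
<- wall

-> pop()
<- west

-> move(dir=east)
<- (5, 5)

-> sense(dir=south)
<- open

-> push(x=south)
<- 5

-> move(dir=south)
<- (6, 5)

-> sense(dir=east)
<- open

-> push(x=east)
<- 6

-> move(dir=east)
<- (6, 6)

-> sense(dir=south)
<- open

-> push(x=south)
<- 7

-> move(dir=south)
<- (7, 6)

-> sense(dir=west)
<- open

-> push(x=west)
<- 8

-> move(dir=west)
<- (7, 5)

-> sense(dir=west)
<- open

-> push(x=west)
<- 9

-> move(dir=west)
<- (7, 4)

-> sense(dir=west)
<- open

-> push(x=west)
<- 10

-> move(dir=west)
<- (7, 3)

-> sense(dir=north)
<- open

-> push(x=north)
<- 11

-> move(dir=north)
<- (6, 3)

-> sense(dir=west)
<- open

-> push(x=west)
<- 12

-> move(dir=west)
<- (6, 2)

-> sense(dir=north)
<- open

-> push(x=north)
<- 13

-> move(dir=north)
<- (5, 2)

-> sense(dir=north)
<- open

-> push(x=north)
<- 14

-> move(dir=north)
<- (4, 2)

-> sense(dir=north)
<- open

-> push(x=north)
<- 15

-> move(dir=north)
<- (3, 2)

-> sense(dir=north)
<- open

-> push(x=north)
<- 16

-> move(dir=north)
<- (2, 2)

-> sense(dir=north)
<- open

-> push(x=north)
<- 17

-> move(dir=north)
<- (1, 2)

-> sense(dir=north)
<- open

-> push(x=north)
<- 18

-> move(dir=north)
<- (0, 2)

-> sense(dir=west)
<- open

-> push(x=west)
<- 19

-> move(dir=west)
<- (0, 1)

-> sense(dir=west)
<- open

-> push(x=west)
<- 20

-> move(dir=west)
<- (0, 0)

-> sense(dir=south)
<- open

-> push(x=south)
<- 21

-> move(dir=south)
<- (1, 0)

-> sense(dir=east)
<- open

-> push(x=east)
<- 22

-> move(dir=east)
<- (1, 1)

-> sense(dir=south)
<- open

-> push(x=south)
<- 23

-> move(dir=south)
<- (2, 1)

-> sense(dir=west)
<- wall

-> sense(dir=south)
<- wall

-> pop()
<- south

-> move(dir=north)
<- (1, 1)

-> pop()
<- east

-> move(dir=west)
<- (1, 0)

-> pop()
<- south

-> move(dir=north)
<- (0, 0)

-> pop()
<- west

-> move(dir=east)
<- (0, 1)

-> pop()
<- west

-> move(dir=east)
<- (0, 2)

-> sense(dir=east)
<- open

-> push(x=east)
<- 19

-> move(dir=east)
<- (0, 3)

-> sense(dir=east)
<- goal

-> move(dir=east)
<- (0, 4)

Answer: (0, 4)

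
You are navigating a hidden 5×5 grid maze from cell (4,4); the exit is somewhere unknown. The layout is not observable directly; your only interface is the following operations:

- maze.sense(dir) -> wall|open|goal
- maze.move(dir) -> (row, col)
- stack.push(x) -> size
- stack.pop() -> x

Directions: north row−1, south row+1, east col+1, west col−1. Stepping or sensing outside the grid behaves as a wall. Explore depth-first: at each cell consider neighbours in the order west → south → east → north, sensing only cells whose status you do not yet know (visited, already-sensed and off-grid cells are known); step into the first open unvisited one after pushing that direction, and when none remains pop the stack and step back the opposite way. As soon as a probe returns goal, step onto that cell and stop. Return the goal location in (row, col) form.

Act: sense[dir='west']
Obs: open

Act: push[x='west']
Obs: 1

Act: move[dir='west']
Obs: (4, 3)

Act: sense[dir='west']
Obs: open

Act: push[x='west']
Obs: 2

Act: move[dir='west']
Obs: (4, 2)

Act: sense[dir='west']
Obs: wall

Act: sense[dir='north']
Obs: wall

Act: pop[]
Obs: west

Act: move[dir='east']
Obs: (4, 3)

Act: sense[dir='north']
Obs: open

Act: push[x='north']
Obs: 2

Act: move[dir='north']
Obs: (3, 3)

Act: sense[dir='east']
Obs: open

Act: push[x='east']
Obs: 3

Act: move[dir='east']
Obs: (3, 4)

Act: sense[dir='north']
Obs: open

Act: push[x='north']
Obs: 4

Act: move[dir='north']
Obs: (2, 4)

Act: sense[dir='west']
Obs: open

Act: push[x='west']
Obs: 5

Act: move[dir='west']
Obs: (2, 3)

Act: sense[dir='west']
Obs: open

Act: push[x='west']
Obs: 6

Act: move[dir='west']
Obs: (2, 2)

Act: sense[dir='west']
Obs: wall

Act: sense[dir='north']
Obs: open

Act: push[x='north']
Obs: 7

Act: move[dir='north']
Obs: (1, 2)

Act: sense[dir='west']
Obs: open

Act: push[x='west']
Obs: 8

Act: move[dir='west']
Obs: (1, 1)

Act: sense[dir='west']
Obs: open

Act: push[x='west']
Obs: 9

Act: move[dir='west']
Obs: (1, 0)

Act: sense[dir='south']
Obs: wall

Act: sense[dir='north']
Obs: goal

Act: move[dir='north']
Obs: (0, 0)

Answer: (0, 0)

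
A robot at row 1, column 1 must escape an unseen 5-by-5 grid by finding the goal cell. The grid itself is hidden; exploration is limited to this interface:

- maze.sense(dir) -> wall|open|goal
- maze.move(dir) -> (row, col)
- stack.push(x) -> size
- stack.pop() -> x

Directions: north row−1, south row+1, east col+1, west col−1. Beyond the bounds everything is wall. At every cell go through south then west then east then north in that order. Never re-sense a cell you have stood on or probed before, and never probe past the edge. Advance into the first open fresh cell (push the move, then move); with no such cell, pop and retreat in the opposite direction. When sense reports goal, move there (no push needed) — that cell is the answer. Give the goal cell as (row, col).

I try sense passing dir→south, and get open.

I call push passing x→south, : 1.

I use move passing dir→south, and observe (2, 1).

I use sense passing dir→south, which returns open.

Calling push passing x→south, and get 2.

I run move passing dir→south, giving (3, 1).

Now I run sense passing dir→south, → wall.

Invoking sense passing dir→west, giving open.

I invoke push passing x→west, and get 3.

I call move passing dir→west, : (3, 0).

I try sense passing dir→south, and get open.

Invoking push passing x→south, and see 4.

Now I run move passing dir→south, and observe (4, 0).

Next I call pop(), and observe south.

Next I call move passing dir→north, → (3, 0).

I try sense passing dir→north, and observe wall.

I invoke pop(), — result: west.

Now I run move passing dir→east, giving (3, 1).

Using sense passing dir→east, yielding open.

I use push passing x→east, — result: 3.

I use move passing dir→east, — result: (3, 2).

Next I call sense passing dir→south, which returns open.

Now I run push passing x→south, — result: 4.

Then move passing dir→south, which returns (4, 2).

I invoke sense passing dir→east, and see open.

I run push passing x→east, → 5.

Then move passing dir→east, yielding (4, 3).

Then sense passing dir→east, and get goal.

I run move passing dir→east, yielding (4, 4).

Answer: (4, 4)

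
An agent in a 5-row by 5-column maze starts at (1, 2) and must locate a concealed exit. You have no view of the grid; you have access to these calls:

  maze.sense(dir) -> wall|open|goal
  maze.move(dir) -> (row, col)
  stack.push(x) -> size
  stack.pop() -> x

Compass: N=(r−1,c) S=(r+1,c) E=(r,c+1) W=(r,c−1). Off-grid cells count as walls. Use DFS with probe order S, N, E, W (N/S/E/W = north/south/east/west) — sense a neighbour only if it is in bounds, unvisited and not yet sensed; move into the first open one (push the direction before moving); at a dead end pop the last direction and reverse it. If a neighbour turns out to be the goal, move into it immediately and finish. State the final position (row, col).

! 1. maze.sense(dir='south') : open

! 2. stack.push(x='south') : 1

! 3. maze.move(dir='south') : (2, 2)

! 4. maze.sense(dir='south') : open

! 5. stack.push(x='south') : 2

! 6. maze.move(dir='south') : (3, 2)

! 7. maze.sense(dir='south') : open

! 8. stack.push(x='south') : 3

! 9. maze.move(dir='south') : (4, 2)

! 10. maze.sense(dir='east') : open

! 11. stack.push(x='east') : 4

! 12. maze.move(dir='east') : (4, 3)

! 13. maze.sense(dir='north') : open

! 14. stack.push(x='north') : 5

! 15. maze.move(dir='north') : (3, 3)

! 16. maze.sense(dir='north') : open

! 17. stack.push(x='north') : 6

! 18. maze.move(dir='north') : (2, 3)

! 19. maze.sense(dir='north') : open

! 20. stack.push(x='north') : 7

! 21. maze.move(dir='north') : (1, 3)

! 22. maze.sense(dir='north') : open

! 23. stack.push(x='north') : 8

! 24. maze.move(dir='north') : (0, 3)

! 25. maze.sense(dir='east') : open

! 26. stack.push(x='east') : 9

! 27. maze.move(dir='east') : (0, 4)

! 28. maze.sense(dir='south') : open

! 29. stack.push(x='south') : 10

! 30. maze.move(dir='south') : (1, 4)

! 31. maze.sense(dir='south') : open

! 32. stack.push(x='south') : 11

! 33. maze.move(dir='south') : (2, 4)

! 34. maze.sense(dir='south') : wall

! 35. stack.pop() : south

! 36. maze.move(dir='north') : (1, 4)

! 37. stack.pop() : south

! 38. maze.move(dir='north') : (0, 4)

! 39. stack.pop() : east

! 40. maze.move(dir='west') : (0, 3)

! 41. maze.sense(dir='west') : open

! 42. stack.push(x='west') : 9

! 43. maze.move(dir='west') : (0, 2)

! 44. maze.sense(dir='west') : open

! 45. stack.push(x='west') : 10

! 46. maze.move(dir='west') : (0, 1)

! 47. maze.sense(dir='south') : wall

! 48. maze.sense(dir='west') : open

! 49. stack.push(x='west') : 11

! 50. maze.move(dir='west') : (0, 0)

! 51. maze.sense(dir='south') : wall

! 52. stack.pop() : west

! 53. maze.move(dir='east') : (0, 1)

! 54. stack.pop() : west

! 55. maze.move(dir='east') : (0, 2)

! 56. stack.pop() : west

! 57. maze.move(dir='east') : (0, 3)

! 58. stack.pop() : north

! 59. maze.move(dir='south') : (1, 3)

! 60. stack.pop() : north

! 61. maze.move(dir='south') : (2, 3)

! 62. stack.pop() : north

! 63. maze.move(dir='south') : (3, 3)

! 64. stack.pop() : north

! 65. maze.move(dir='south') : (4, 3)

! 66. maze.sense(dir='east') : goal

! 67. maze.move(dir='east') : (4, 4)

Answer: (4, 4)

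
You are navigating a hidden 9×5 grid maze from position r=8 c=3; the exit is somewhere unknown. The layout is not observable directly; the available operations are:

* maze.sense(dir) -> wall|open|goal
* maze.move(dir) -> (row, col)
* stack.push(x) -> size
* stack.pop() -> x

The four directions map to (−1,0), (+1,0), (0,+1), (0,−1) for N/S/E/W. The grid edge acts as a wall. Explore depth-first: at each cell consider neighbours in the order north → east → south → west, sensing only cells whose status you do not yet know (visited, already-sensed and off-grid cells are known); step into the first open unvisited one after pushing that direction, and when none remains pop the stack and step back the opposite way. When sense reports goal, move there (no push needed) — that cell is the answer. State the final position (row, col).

~$ sense dir: north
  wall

~$ sense dir: east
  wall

~$ sense dir: west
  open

~$ push x: west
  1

~$ move dir: west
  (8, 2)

~$ sense dir: north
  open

~$ push x: north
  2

~$ move dir: north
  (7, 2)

~$ sense dir: north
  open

~$ push x: north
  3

~$ move dir: north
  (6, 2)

~$ sense dir: north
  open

~$ push x: north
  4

~$ move dir: north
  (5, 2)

~$ sense dir: north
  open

~$ push x: north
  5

~$ move dir: north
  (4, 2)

~$ sense dir: north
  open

~$ push x: north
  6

~$ move dir: north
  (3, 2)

~$ sense dir: north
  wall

~$ sense dir: east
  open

~$ push x: east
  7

~$ move dir: east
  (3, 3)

~$ sense dir: north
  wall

~$ sense dir: east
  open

~$ push x: east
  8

~$ move dir: east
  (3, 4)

~$ sense dir: north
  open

~$ push x: north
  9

~$ move dir: north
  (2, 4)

~$ sense dir: north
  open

~$ push x: north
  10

~$ move dir: north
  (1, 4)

~$ sense dir: north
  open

~$ push x: north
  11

~$ move dir: north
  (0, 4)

~$ sense dir: west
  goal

~$ move dir: west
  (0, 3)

Answer: (0, 3)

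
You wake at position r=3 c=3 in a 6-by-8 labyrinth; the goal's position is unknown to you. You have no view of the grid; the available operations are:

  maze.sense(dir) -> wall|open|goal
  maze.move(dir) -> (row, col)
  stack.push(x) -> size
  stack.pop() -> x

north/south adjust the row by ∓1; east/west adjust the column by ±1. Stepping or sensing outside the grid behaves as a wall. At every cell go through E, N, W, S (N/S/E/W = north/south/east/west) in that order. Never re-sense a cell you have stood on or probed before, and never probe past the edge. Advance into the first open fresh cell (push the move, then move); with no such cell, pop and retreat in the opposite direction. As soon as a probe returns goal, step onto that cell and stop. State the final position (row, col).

;; maze.sense(east) -> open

;; stack.push(east) -> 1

;; maze.move(east) -> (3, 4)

;; maze.sense(east) -> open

;; stack.push(east) -> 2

;; maze.move(east) -> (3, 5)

;; maze.sense(east) -> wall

;; maze.sense(north) -> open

;; stack.push(north) -> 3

;; maze.move(north) -> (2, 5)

;; maze.sense(east) -> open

;; stack.push(east) -> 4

;; maze.move(east) -> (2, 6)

;; maze.sense(east) -> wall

;; maze.sense(north) -> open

;; stack.push(north) -> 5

;; maze.move(north) -> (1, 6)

;; maze.sense(east) -> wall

;; maze.sense(north) -> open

;; stack.push(north) -> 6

;; maze.move(north) -> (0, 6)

;; maze.sense(east) -> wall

;; maze.sense(west) -> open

;; stack.push(west) -> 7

;; maze.move(west) -> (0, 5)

;; maze.sense(west) -> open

;; stack.push(west) -> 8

;; maze.move(west) -> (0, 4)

;; maze.sense(west) -> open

;; stack.push(west) -> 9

;; maze.move(west) -> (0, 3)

;; maze.sense(west) -> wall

;; maze.sense(south) -> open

;; stack.push(south) -> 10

;; maze.move(south) -> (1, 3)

;; maze.sense(east) -> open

;; stack.push(east) -> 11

;; maze.move(east) -> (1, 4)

;; maze.sense(east) -> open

;; stack.push(east) -> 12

;; maze.move(east) -> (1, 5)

;; stack.pop() -> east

;; maze.move(west) -> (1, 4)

;; maze.sense(south) -> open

;; stack.push(south) -> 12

;; maze.move(south) -> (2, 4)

;; maze.sense(west) -> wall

;; stack.pop() -> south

;; maze.move(north) -> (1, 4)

;; stack.pop() -> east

;; maze.move(west) -> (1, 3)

;; maze.sense(west) -> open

;; stack.push(west) -> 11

;; maze.move(west) -> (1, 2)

;; maze.sense(west) -> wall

;; maze.sense(south) -> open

;; stack.push(south) -> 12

;; maze.move(south) -> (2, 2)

;; maze.sense(west) -> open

;; stack.push(west) -> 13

;; maze.move(west) -> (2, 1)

;; maze.sense(west) -> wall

;; maze.sense(south) -> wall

;; stack.pop() -> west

;; maze.move(east) -> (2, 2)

;; maze.sense(south) -> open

;; stack.push(south) -> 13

;; maze.move(south) -> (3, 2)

;; maze.sense(south) -> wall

;; stack.pop() -> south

;; maze.move(north) -> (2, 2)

;; stack.pop() -> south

;; maze.move(north) -> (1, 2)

;; stack.pop() -> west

;; maze.move(east) -> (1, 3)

;; stack.pop() -> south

;; maze.move(north) -> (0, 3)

;; stack.pop() -> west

;; maze.move(east) -> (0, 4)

;; stack.pop() -> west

;; maze.move(east) -> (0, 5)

;; stack.pop() -> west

;; maze.move(east) -> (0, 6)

;; stack.pop() -> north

;; maze.move(south) -> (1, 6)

;; stack.pop() -> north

;; maze.move(south) -> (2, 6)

;; stack.pop() -> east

;; maze.move(west) -> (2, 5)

;; stack.pop() -> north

;; maze.move(south) -> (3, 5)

;; maze.sense(south) -> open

;; stack.push(south) -> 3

;; maze.move(south) -> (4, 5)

;; maze.sense(east) -> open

;; stack.push(east) -> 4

;; maze.move(east) -> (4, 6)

;; maze.sense(east) -> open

;; stack.push(east) -> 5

;; maze.move(east) -> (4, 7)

;; maze.sense(north) -> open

;; stack.push(north) -> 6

;; maze.move(north) -> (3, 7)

;; stack.pop() -> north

;; maze.move(south) -> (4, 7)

;; maze.sense(south) -> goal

;; maze.move(south) -> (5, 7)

Answer: (5, 7)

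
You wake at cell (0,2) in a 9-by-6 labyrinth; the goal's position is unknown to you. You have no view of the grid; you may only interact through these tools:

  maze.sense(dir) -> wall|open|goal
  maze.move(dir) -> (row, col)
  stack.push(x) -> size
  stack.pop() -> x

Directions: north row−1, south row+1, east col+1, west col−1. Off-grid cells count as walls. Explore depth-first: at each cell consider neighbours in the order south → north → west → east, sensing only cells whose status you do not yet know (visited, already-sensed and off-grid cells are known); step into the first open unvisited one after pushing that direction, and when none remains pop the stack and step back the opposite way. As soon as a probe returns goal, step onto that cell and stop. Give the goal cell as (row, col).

~$ sense dir: south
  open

~$ push x: south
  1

~$ move dir: south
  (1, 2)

~$ sense dir: south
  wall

~$ sense dir: west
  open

~$ push x: west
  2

~$ move dir: west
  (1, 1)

~$ sense dir: south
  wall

~$ sense dir: north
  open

~$ push x: north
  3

~$ move dir: north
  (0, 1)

~$ sense dir: west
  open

~$ push x: west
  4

~$ move dir: west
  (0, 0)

~$ sense dir: south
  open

~$ push x: south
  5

~$ move dir: south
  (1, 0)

~$ sense dir: south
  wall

~$ pop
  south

~$ move dir: north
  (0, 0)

~$ pop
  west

~$ move dir: east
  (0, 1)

~$ pop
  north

~$ move dir: south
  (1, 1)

~$ pop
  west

~$ move dir: east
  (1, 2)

~$ sense dir: east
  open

~$ push x: east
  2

~$ move dir: east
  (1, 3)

~$ sense dir: south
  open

~$ push x: south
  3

~$ move dir: south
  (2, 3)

~$ sense dir: south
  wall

~$ sense dir: east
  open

~$ push x: east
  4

~$ move dir: east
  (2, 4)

~$ sense dir: south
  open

~$ push x: south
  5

~$ move dir: south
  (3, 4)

~$ sense dir: south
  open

~$ push x: south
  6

~$ move dir: south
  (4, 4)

~$ sense dir: south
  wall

~$ sense dir: west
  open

~$ push x: west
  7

~$ move dir: west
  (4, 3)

~$ sense dir: south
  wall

~$ sense dir: west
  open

~$ push x: west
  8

~$ move dir: west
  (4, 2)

~$ sense dir: south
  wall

~$ sense dir: north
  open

~$ push x: north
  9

~$ move dir: north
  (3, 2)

~$ sense dir: west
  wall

~$ pop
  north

~$ move dir: south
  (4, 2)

~$ sense dir: west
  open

~$ push x: west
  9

~$ move dir: west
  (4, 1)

~$ sense dir: south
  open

~$ push x: south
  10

~$ move dir: south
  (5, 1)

~$ sense dir: south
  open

~$ push x: south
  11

~$ move dir: south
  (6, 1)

~$ sense dir: south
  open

~$ push x: south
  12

~$ move dir: south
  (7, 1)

~$ sense dir: south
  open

~$ push x: south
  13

~$ move dir: south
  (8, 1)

~$ sense dir: west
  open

~$ push x: west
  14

~$ move dir: west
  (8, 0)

~$ sense dir: north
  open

~$ push x: north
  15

~$ move dir: north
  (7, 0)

~$ sense dir: north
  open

~$ push x: north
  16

~$ move dir: north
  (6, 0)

~$ sense dir: north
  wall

~$ pop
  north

~$ move dir: south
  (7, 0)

~$ pop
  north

~$ move dir: south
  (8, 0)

~$ pop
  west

~$ move dir: east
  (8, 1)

~$ sense dir: east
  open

~$ push x: east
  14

~$ move dir: east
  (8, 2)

~$ sense dir: north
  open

~$ push x: north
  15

~$ move dir: north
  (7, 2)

~$ sense dir: north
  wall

~$ sense dir: east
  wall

~$ pop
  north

~$ move dir: south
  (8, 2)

~$ sense dir: east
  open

~$ push x: east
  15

~$ move dir: east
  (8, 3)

~$ sense dir: east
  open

~$ push x: east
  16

~$ move dir: east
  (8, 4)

~$ sense dir: north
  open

~$ push x: north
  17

~$ move dir: north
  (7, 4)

~$ sense dir: north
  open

~$ push x: north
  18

~$ move dir: north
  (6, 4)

~$ sense dir: west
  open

~$ push x: west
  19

~$ move dir: west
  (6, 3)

~$ pop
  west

~$ move dir: east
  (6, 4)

~$ sense dir: east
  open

~$ push x: east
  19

~$ move dir: east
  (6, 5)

~$ sense dir: south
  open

~$ push x: south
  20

~$ move dir: south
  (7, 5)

~$ sense dir: south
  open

~$ push x: south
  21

~$ move dir: south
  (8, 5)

~$ pop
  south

~$ move dir: north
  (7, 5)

~$ pop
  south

~$ move dir: north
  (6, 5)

~$ sense dir: north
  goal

~$ move dir: north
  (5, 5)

Answer: (5, 5)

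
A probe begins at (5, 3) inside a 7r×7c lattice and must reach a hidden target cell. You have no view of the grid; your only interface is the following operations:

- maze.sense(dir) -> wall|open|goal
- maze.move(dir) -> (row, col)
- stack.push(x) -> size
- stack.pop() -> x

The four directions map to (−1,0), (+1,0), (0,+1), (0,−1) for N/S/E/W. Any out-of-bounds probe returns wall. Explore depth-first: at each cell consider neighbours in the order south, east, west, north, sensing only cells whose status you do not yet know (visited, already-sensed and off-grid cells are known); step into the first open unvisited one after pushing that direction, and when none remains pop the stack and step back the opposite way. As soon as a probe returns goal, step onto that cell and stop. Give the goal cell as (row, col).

·→ sense(dir='south')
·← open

·→ push(x='south')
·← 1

·→ move(dir='south')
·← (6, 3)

·→ sense(dir='east')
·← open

·→ push(x='east')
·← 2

·→ move(dir='east')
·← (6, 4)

·→ sense(dir='east')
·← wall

·→ sense(dir='north')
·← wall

·→ pop()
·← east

·→ move(dir='west')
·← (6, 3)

·→ sense(dir='west')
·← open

·→ push(x='west')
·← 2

·→ move(dir='west')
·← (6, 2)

·→ sense(dir='west')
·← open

·→ push(x='west')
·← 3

·→ move(dir='west')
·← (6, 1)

·→ sense(dir='west')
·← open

·→ push(x='west')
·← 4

·→ move(dir='west')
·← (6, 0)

·→ sense(dir='north')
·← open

·→ push(x='north')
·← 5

·→ move(dir='north')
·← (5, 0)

·→ sense(dir='east')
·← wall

·→ sense(dir='north')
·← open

·→ push(x='north')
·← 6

·→ move(dir='north')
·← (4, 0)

·→ sense(dir='east')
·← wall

·→ sense(dir='north')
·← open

·→ push(x='north')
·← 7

·→ move(dir='north')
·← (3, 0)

·→ sense(dir='east')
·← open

·→ push(x='east')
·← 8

·→ move(dir='east')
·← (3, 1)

·→ sense(dir='east')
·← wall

·→ sense(dir='north')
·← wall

·→ pop()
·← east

·→ move(dir='west')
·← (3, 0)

·→ sense(dir='north')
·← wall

·→ pop()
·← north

·→ move(dir='south')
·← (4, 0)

·→ pop()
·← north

·→ move(dir='south')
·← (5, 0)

·→ pop()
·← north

·→ move(dir='south')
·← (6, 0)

·→ pop()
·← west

·→ move(dir='east')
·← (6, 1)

·→ pop()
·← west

·→ move(dir='east')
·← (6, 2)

·→ sense(dir='north')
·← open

·→ push(x='north')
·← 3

·→ move(dir='north')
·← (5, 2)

·→ sense(dir='north')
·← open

·→ push(x='north')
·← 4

·→ move(dir='north')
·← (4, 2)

·→ sense(dir='east')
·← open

·→ push(x='east')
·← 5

·→ move(dir='east')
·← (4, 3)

·→ sense(dir='east')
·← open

·→ push(x='east')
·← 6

·→ move(dir='east')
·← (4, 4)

·→ sense(dir='east')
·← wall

·→ sense(dir='north')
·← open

·→ push(x='north')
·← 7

·→ move(dir='north')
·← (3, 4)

·→ sense(dir='east')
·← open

·→ push(x='east')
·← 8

·→ move(dir='east')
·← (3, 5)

·→ sense(dir='east')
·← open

·→ push(x='east')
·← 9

·→ move(dir='east')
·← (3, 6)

·→ sense(dir='south')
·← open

·→ push(x='south')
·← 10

·→ move(dir='south')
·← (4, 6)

·→ sense(dir='south')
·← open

·→ push(x='south')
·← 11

·→ move(dir='south')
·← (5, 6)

·→ sense(dir='south')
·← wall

·→ sense(dir='west')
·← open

·→ push(x='west')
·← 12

·→ move(dir='west')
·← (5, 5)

·→ pop()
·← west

·→ move(dir='east')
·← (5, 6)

·→ pop()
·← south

·→ move(dir='north')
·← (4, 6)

·→ pop()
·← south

·→ move(dir='north')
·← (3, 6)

·→ sense(dir='north')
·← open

·→ push(x='north')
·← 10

·→ move(dir='north')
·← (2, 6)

·→ sense(dir='west')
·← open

·→ push(x='west')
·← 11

·→ move(dir='west')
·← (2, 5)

·→ sense(dir='west')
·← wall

·→ sense(dir='north')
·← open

·→ push(x='north')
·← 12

·→ move(dir='north')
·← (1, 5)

·→ sense(dir='east')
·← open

·→ push(x='east')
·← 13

·→ move(dir='east')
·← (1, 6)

·→ sense(dir='north')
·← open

·→ push(x='north')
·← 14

·→ move(dir='north')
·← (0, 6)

·→ sense(dir='west')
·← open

·→ push(x='west')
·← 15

·→ move(dir='west')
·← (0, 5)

·→ sense(dir='west')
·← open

·→ push(x='west')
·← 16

·→ move(dir='west')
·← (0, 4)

·→ sense(dir='south')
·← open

·→ push(x='south')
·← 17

·→ move(dir='south')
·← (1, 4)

·→ sense(dir='west')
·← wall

·→ pop()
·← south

·→ move(dir='north')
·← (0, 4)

·→ sense(dir='west')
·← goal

·→ move(dir='west')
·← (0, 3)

Answer: (0, 3)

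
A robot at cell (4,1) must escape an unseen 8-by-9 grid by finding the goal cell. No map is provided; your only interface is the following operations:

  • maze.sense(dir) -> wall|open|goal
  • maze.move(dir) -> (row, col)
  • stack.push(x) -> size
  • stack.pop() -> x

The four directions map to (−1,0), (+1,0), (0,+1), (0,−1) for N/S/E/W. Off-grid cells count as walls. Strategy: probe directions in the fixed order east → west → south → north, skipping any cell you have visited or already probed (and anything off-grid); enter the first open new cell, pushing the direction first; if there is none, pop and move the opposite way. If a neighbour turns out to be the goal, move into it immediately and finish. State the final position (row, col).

% maze.sense dir→east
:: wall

% maze.sense dir→west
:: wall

% maze.sense dir→south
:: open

% stack.push x→south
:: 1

% maze.move dir→south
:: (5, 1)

% maze.sense dir→east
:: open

% stack.push x→east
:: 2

% maze.move dir→east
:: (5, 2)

% maze.sense dir→east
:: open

% stack.push x→east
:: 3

% maze.move dir→east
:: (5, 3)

% maze.sense dir→east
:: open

% stack.push x→east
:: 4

% maze.move dir→east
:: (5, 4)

% maze.sense dir→east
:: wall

% maze.sense dir→south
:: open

% stack.push x→south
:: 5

% maze.move dir→south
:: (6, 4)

% maze.sense dir→east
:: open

% stack.push x→east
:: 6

% maze.move dir→east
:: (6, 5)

% maze.sense dir→east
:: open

% stack.push x→east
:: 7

% maze.move dir→east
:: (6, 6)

% maze.sense dir→east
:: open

% stack.push x→east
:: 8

% maze.move dir→east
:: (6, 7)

% maze.sense dir→east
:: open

% stack.push x→east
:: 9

% maze.move dir→east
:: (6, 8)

% maze.sense dir→south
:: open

% stack.push x→south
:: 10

% maze.move dir→south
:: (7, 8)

% maze.sense dir→west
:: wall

% stack.pop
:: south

% maze.move dir→north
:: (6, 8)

% maze.sense dir→north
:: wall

% stack.pop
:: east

% maze.move dir→west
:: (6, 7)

% maze.sense dir→north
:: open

% stack.push x→north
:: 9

% maze.move dir→north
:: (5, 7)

% maze.sense dir→west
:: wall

% maze.sense dir→north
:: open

% stack.push x→north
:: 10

% maze.move dir→north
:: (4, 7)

% maze.sense dir→east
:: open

% stack.push x→east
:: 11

% maze.move dir→east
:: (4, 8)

% maze.sense dir→north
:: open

% stack.push x→north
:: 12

% maze.move dir→north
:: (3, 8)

% maze.sense dir→west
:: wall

% maze.sense dir→north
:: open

% stack.push x→north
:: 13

% maze.move dir→north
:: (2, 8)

% maze.sense dir→west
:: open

% stack.push x→west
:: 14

% maze.move dir→west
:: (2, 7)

% maze.sense dir→west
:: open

% stack.push x→west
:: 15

% maze.move dir→west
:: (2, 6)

% maze.sense dir→west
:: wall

% maze.sense dir→south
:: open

% stack.push x→south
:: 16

% maze.move dir→south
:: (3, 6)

% maze.sense dir→west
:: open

% stack.push x→west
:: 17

% maze.move dir→west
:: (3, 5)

% maze.sense dir→west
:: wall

% maze.sense dir→south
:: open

% stack.push x→south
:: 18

% maze.move dir→south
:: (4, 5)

% maze.sense dir→east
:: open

% stack.push x→east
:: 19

% maze.move dir→east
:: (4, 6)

% stack.pop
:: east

% maze.move dir→west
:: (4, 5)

% maze.sense dir→west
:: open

% stack.push x→west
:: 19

% maze.move dir→west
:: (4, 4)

% maze.sense dir→west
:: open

% stack.push x→west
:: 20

% maze.move dir→west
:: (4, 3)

% maze.sense dir→north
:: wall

% stack.pop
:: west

% maze.move dir→east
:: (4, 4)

% stack.pop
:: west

% maze.move dir→east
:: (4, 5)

% stack.pop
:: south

% maze.move dir→north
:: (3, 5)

% stack.pop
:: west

% maze.move dir→east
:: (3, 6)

% stack.pop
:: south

% maze.move dir→north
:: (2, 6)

% maze.sense dir→north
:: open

% stack.push x→north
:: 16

% maze.move dir→north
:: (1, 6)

% maze.sense dir→east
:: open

% stack.push x→east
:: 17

% maze.move dir→east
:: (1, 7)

% maze.sense dir→east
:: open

% stack.push x→east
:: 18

% maze.move dir→east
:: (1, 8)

% maze.sense dir→north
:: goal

% maze.move dir→north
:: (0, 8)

Answer: (0, 8)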